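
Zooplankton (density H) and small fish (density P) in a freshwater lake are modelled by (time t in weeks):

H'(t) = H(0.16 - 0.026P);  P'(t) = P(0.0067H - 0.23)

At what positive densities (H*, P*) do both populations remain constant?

H* ≈ 34.3, P* ≈ 6.15

Set dP/dt = 0 with P > 0: 0.0067H - 0.23 = 0, so H* = 0.23/0.0067 = 34.3.
Set dH/dt = 0 with H > 0: 0.16 - 0.026P = 0, so P* = 0.16/0.026 = 6.15.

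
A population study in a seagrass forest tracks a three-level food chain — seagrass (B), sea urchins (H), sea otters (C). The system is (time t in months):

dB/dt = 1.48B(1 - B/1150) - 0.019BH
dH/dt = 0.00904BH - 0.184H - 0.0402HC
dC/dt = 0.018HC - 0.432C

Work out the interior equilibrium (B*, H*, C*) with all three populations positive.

From dC/dt = 0: 0.018H* = 0.432, so H* = 24.
From dB/dt = 0: 1.48(1 - B*/1150) = 0.019·24, giving B* = 1150·(1 - 0.308) = 796.
From dH/dt = 0: 0.00904·796 - 0.184 = 0.0402C*, so C* = 7.01/0.0402 = 174.

B* ≈ 796, H* ≈ 24, C* ≈ 174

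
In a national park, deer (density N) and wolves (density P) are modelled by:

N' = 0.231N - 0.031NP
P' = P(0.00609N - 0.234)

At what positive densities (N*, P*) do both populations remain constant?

Set dP/dt = 0 with P > 0: 0.00609N - 0.234 = 0, so N* = 0.234/0.00609 = 38.4.
Set dN/dt = 0 with N > 0: 0.231 - 0.031P = 0, so P* = 0.231/0.031 = 7.45.

N* ≈ 38.4, P* ≈ 7.45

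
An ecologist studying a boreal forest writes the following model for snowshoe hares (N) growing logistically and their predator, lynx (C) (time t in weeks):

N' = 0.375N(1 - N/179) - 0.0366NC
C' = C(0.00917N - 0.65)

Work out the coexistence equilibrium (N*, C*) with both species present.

N* ≈ 70.9, C* ≈ 6.19

From dC/dt = 0 with C > 0: 0.00917N* = 0.65, so N* = 70.9.
Substitute into dN/dt = 0: 0.375(1 - 70.9/179) = 0.0366C*.
The bracket is 0.604, giving C* = 0.227/0.0366 = 6.19.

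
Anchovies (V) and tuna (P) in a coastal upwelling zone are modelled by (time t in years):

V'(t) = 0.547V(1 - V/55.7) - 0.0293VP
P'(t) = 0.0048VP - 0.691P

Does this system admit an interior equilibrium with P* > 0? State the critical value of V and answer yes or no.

The predator equation gives dP/dt > 0 only when V > 0.691/0.0048 = 144.
Without the predator, V → K = 55.7. Since 55.7 < 144, the predator cannot invade.

Threshold V = 144; K < 144, so no, the predator goes extinct.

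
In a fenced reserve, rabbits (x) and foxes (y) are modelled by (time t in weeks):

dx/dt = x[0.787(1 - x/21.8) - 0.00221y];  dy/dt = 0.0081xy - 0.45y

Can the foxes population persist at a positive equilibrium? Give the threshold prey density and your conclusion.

The predator equation gives dy/dt > 0 only when x > 0.45/0.0081 = 55.6.
Without the predator, x → K = 21.8. Since 21.8 < 55.6, the predator cannot invade.

Threshold x = 55.6; K < 55.6, so no, the predator goes extinct.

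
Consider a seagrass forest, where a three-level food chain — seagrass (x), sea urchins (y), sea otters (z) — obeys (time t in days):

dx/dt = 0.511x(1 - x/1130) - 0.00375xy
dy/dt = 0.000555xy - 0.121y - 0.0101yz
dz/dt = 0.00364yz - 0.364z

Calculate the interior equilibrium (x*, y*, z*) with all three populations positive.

From dz/dt = 0: 0.00364y* = 0.364, so y* = 100.
From dx/dt = 0: 0.511(1 - x*/1130) = 0.00375·100, giving x* = 1130·(1 - 0.734) = 301.
From dy/dt = 0: 0.000555·301 - 0.121 = 0.0101z*, so z* = 0.0459/0.0101 = 4.55.

x* ≈ 301, y* ≈ 100, z* ≈ 4.55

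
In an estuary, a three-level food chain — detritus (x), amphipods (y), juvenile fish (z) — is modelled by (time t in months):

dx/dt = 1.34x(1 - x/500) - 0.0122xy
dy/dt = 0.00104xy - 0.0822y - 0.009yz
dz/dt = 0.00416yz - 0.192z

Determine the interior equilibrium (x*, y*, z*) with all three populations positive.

x* ≈ 290, y* ≈ 46.2, z* ≈ 24.4

From dz/dt = 0: 0.00416y* = 0.192, so y* = 46.2.
From dx/dt = 0: 1.34(1 - x*/500) = 0.0122·46.2, giving x* = 500·(1 - 0.42) = 290.
From dy/dt = 0: 0.00104·290 - 0.0822 = 0.009z*, so z* = 0.219/0.009 = 24.4.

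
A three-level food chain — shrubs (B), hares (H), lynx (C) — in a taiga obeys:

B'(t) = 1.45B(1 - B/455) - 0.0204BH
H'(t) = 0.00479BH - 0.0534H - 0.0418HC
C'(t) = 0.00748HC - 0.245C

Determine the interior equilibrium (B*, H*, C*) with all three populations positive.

From dC/dt = 0: 0.00748H* = 0.245, so H* = 32.8.
From dB/dt = 0: 1.45(1 - B*/455) = 0.0204·32.8, giving B* = 455·(1 - 0.461) = 245.
From dH/dt = 0: 0.00479·245 - 0.0534 = 0.0418C*, so C* = 1.12/0.0418 = 26.8.

B* ≈ 245, H* ≈ 32.8, C* ≈ 26.8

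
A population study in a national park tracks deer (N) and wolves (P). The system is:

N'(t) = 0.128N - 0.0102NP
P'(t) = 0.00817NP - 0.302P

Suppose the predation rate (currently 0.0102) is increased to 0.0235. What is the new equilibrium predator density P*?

At the interior fixed point, setting dN/dt = 0 with N > 0 fixes P* = (prey growth rate)/(NP coefficient) — independent of the other coefficients.
With the change, P* = 0.128/0.0235 = 5.45; it falls from 12.5.

P* ≈ 5.45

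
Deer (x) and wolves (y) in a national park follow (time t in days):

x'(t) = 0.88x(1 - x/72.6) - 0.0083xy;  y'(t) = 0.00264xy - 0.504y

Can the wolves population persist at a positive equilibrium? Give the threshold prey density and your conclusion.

The predator equation gives dy/dt > 0 only when x > 0.504/0.00264 = 191.
Without the predator, x → K = 72.6. Since 72.6 < 191, the predator cannot invade.

Threshold x = 191; K < 191, so no, the predator goes extinct.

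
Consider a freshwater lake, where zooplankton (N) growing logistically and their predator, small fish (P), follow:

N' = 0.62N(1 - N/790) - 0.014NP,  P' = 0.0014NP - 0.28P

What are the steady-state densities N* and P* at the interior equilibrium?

From dP/dt = 0 with P > 0: 0.0014N* = 0.28, so N* = 200.
Substitute into dN/dt = 0: 0.62(1 - 200/790) = 0.014P*.
The bracket is 0.747, giving P* = 0.463/0.014 = 33.1.

N* ≈ 200, P* ≈ 33.1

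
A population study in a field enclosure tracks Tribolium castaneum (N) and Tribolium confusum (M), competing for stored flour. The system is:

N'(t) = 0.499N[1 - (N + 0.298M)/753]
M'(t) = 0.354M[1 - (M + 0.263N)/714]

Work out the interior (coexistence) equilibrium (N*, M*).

Setting both brackets to zero gives the nullclines N + 0.298M = 753 and 0.263N + M = 714.
Substituting M = 714 - 0.263N into the first: N(1 - 0.298·0.263) = 753 - 0.298·714.
So N* = 540/0.922 = 586, and then M* = 714 - 0.263·586 = 560.

N* ≈ 586, M* ≈ 560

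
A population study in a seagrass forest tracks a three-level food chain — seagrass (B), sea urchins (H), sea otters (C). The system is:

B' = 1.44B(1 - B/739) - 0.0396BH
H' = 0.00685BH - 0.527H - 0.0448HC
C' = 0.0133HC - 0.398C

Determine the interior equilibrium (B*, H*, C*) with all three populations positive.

From dC/dt = 0: 0.0133H* = 0.398, so H* = 29.9.
From dB/dt = 0: 1.44(1 - B*/739) = 0.0396·29.9, giving B* = 739·(1 - 0.823) = 131.
From dH/dt = 0: 0.00685·131 - 0.527 = 0.0448C*, so C* = 0.369/0.0448 = 8.24.

B* ≈ 131, H* ≈ 29.9, C* ≈ 8.24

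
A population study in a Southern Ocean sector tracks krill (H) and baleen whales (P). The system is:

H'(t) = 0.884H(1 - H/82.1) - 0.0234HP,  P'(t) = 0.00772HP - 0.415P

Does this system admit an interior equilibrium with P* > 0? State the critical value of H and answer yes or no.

Threshold H = 53.8; K > 53.8, so yes, the predator persists.

The predator equation gives dP/dt > 0 only when H > 0.415/0.00772 = 53.8.
Without the predator, H → K = 82.1. Since 82.1 > 53.8, the predator can invade and persist.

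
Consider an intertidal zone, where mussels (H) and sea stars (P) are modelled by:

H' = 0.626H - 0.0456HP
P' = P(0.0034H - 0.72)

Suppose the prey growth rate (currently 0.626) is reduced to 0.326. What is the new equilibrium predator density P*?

At the interior fixed point, setting dH/dt = 0 with H > 0 fixes P* = (prey growth rate)/(HP coefficient) — independent of the other coefficients.
With the change, P* = 0.326/0.0456 = 7.15; it falls from 13.7.

P* ≈ 7.15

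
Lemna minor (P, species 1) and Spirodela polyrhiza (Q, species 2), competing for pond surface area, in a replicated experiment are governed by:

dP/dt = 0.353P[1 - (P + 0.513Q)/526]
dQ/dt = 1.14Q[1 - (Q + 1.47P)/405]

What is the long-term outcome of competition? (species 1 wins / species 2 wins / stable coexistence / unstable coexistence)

Compare the nullcline intercepts: K1/α12 = 526/0.513 = 1030 > K2 = 405; K2/α21 = 405/1.47 = 276 < K1 = 526.
Since the inequalities point opposite ways, species 1 can invade but species 2 cannot.

species 1 excludes species 2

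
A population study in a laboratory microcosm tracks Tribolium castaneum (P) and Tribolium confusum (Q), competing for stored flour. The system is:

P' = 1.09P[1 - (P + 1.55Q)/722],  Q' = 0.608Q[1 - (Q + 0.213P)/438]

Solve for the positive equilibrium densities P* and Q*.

P* ≈ 64.3, Q* ≈ 424

Setting both brackets to zero gives the nullclines P + 1.55Q = 722 and 0.213P + Q = 438.
Substituting Q = 438 - 0.213P into the first: P(1 - 1.55·0.213) = 722 - 1.55·438.
So P* = 43.1/0.67 = 64.3, and then Q* = 438 - 0.213·64.3 = 424.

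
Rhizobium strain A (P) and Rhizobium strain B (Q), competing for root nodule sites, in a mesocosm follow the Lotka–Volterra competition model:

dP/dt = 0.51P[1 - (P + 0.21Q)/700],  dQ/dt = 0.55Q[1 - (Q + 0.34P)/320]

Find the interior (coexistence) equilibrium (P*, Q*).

Setting both brackets to zero gives the nullclines P + 0.21Q = 700 and 0.34P + Q = 320.
Substituting Q = 320 - 0.34P into the first: P(1 - 0.21·0.34) = 700 - 0.21·320.
So P* = 633/0.929 = 681, and then Q* = 320 - 0.34·681 = 88.3.

P* ≈ 681, Q* ≈ 88.3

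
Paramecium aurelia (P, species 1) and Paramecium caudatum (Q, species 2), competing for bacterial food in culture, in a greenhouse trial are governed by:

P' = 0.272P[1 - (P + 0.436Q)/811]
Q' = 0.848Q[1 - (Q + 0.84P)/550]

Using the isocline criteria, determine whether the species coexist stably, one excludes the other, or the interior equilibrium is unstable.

Compare the nullcline intercepts: K1/α12 = 811/0.436 = 1860 > K2 = 550; K2/α21 = 550/0.84 = 655 < K1 = 811.
Since the inequalities point opposite ways, species 1 can invade but species 2 cannot.

species 1 excludes species 2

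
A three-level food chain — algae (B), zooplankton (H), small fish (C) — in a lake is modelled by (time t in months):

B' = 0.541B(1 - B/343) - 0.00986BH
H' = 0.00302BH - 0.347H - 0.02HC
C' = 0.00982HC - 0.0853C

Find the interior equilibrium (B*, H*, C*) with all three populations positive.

B* ≈ 289, H* ≈ 8.69, C* ≈ 26.2

From dC/dt = 0: 0.00982H* = 0.0853, so H* = 8.69.
From dB/dt = 0: 0.541(1 - B*/343) = 0.00986·8.69, giving B* = 343·(1 - 0.158) = 289.
From dH/dt = 0: 0.00302·289 - 0.347 = 0.02C*, so C* = 0.525/0.02 = 26.2.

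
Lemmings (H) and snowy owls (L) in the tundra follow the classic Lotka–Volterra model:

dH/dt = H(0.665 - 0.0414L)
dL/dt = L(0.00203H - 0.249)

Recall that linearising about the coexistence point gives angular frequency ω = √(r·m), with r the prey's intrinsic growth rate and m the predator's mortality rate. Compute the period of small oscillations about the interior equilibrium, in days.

T ≈ 15.4 days

Here r = 0.665 and m = 0.249, so r·m = 0.166.
ω = √0.166 = 0.407 per day, hence T = 2π/ω ≈ 15.4 days.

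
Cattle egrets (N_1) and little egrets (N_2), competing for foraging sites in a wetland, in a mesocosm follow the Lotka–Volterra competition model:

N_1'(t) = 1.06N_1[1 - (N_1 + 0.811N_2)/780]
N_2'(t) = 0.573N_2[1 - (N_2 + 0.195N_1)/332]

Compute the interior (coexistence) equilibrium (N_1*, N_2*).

N_1* ≈ 607, N_2* ≈ 214

Setting both brackets to zero gives the nullclines N_1 + 0.811N_2 = 780 and 0.195N_1 + N_2 = 332.
Substituting N_2 = 332 - 0.195N_1 into the first: N_1(1 - 0.811·0.195) = 780 - 0.811·332.
So N_1* = 511/0.842 = 607, and then N_2* = 332 - 0.195·607 = 214.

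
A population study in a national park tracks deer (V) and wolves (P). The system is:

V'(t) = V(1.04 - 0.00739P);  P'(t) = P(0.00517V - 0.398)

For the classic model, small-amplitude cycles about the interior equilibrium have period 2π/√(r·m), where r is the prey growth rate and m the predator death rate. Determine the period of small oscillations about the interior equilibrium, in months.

T ≈ 9.77 months

Here r = 1.04 and m = 0.398, so r·m = 0.414.
ω = √0.414 = 0.643 per month, hence T = 2π/ω ≈ 9.77 months.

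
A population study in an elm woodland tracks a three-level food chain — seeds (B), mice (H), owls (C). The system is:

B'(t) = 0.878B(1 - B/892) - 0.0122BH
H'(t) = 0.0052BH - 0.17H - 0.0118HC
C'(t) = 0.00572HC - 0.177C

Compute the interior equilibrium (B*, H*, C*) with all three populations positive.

B* ≈ 508, H* ≈ 30.9, C* ≈ 210

From dC/dt = 0: 0.00572H* = 0.177, so H* = 30.9.
From dB/dt = 0: 0.878(1 - B*/892) = 0.0122·30.9, giving B* = 892·(1 - 0.43) = 508.
From dH/dt = 0: 0.0052·508 - 0.17 = 0.0118C*, so C* = 2.47/0.0118 = 210.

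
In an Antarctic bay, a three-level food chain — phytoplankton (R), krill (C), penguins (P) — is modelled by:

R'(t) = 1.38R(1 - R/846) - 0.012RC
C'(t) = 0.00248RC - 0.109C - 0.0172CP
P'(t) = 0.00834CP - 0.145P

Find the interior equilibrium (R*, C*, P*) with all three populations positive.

From dP/dt = 0: 0.00834C* = 0.145, so C* = 17.4.
From dR/dt = 0: 1.38(1 - R*/846) = 0.012·17.4, giving R* = 846·(1 - 0.151) = 718.
From dC/dt = 0: 0.00248·718 - 0.109 = 0.0172P*, so P* = 1.67/0.0172 = 97.2.

R* ≈ 718, C* ≈ 17.4, P* ≈ 97.2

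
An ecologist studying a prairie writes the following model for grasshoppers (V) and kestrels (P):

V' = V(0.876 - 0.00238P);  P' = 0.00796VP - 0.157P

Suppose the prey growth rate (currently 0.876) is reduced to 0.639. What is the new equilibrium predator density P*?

At the interior fixed point, setting dV/dt = 0 with V > 0 fixes P* = (prey growth rate)/(VP coefficient) — independent of the other coefficients.
With the change, P* = 0.639/0.00238 = 268; it falls from 368.

P* ≈ 268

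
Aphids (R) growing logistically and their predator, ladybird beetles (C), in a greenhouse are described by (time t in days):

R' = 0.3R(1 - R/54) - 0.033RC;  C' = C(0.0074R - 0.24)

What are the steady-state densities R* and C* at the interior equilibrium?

R* ≈ 32.4, C* ≈ 3.63

From dC/dt = 0 with C > 0: 0.0074R* = 0.24, so R* = 32.4.
Substitute into dR/dt = 0: 0.3(1 - 32.4/54) = 0.033C*.
The bracket is 0.399, giving C* = 0.12/0.033 = 3.63.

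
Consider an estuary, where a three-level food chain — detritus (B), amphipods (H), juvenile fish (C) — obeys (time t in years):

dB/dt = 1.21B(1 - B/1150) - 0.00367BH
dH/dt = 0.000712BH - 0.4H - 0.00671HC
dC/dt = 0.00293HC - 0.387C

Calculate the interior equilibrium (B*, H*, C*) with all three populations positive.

From dC/dt = 0: 0.00293H* = 0.387, so H* = 132.
From dB/dt = 0: 1.21(1 - B*/1150) = 0.00367·132, giving B* = 1150·(1 - 0.401) = 689.
From dH/dt = 0: 0.000712·689 - 0.4 = 0.00671C*, so C* = 0.0908/0.00671 = 13.5.

B* ≈ 689, H* ≈ 132, C* ≈ 13.5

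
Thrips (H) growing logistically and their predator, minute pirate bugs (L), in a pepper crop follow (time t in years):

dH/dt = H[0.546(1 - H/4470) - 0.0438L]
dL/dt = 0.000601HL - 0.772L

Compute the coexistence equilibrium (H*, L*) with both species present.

H* ≈ 1280, L* ≈ 8.88

From dL/dt = 0 with L > 0: 0.000601H* = 0.772, so H* = 1280.
Substitute into dH/dt = 0: 0.546(1 - 1280/4470) = 0.0438L*.
The bracket is 0.713, giving L* = 0.389/0.0438 = 8.88.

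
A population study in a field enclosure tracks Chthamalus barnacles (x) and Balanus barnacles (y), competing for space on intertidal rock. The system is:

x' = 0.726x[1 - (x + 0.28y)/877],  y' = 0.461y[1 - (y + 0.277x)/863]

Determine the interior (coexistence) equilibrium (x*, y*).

x* ≈ 689, y* ≈ 672

Setting both brackets to zero gives the nullclines x + 0.28y = 877 and 0.277x + y = 863.
Substituting y = 863 - 0.277x into the first: x(1 - 0.28·0.277) = 877 - 0.28·863.
So x* = 635/0.922 = 689, and then y* = 863 - 0.277·689 = 672.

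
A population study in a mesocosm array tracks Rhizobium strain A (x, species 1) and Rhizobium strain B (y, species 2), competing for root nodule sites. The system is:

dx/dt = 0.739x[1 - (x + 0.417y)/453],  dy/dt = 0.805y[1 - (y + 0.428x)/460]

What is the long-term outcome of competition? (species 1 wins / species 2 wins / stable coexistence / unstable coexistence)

Compare the nullcline intercepts: K1/α12 = 453/0.417 = 1090 > K2 = 460; K2/α21 = 460/0.428 = 1070 > K1 = 453.
Since both inequalities hold, each species can invade when rare, so the interior equilibrium is stable.

stable coexistence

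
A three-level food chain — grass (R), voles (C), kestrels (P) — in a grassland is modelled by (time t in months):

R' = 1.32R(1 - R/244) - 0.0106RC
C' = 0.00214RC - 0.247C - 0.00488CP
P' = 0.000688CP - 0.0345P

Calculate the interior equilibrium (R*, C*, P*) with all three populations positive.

From dP/dt = 0: 0.000688C* = 0.0345, so C* = 50.1.
From dR/dt = 0: 1.32(1 - R*/244) = 0.0106·50.1, giving R* = 244·(1 - 0.403) = 146.
From dC/dt = 0: 0.00214·146 - 0.247 = 0.00488P*, so P* = 0.0649/0.00488 = 13.3.

R* ≈ 146, C* ≈ 50.1, P* ≈ 13.3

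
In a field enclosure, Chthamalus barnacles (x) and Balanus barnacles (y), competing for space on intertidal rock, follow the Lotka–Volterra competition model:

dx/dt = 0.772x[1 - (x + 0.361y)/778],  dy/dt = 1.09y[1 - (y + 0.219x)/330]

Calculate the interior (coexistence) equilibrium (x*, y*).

Setting both brackets to zero gives the nullclines x + 0.361y = 778 and 0.219x + y = 330.
Substituting y = 330 - 0.219x into the first: x(1 - 0.361·0.219) = 778 - 0.361·330.
So x* = 659/0.921 = 715, and then y* = 330 - 0.219·715 = 173.

x* ≈ 715, y* ≈ 173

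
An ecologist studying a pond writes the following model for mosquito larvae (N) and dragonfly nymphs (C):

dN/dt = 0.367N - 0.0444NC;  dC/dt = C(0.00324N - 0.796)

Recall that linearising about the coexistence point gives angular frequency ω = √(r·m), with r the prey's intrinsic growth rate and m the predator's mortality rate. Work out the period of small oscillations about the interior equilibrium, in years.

Here r = 0.367 and m = 0.796, so r·m = 0.292.
ω = √0.292 = 0.54 per year, hence T = 2π/ω ≈ 11.6 years.

T ≈ 11.6 years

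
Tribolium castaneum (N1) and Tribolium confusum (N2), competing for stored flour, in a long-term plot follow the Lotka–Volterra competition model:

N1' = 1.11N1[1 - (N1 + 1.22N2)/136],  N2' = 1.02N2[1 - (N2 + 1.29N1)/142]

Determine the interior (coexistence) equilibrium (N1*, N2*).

N1* ≈ 64.9, N2* ≈ 58.3

Setting both brackets to zero gives the nullclines N1 + 1.22N2 = 136 and 1.29N1 + N2 = 142.
Substituting N2 = 142 - 1.29N1 into the first: N1(1 - 1.22·1.29) = 136 - 1.22·142.
So N1* = -37.2/-0.574 = 64.9, and then N2* = 142 - 1.29·64.9 = 58.3.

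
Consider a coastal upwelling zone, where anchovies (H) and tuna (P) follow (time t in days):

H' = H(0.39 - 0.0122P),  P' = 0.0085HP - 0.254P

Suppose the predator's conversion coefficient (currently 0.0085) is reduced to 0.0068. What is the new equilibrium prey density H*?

At the interior fixed point, setting dP/dt = 0 with P > 0 fixes H* = (predator death rate)/(HP coefficient) — independent of the other coefficients.
With the change, H* = 0.254/0.0068 = 37.4; it rises from 29.9.

H* ≈ 37.4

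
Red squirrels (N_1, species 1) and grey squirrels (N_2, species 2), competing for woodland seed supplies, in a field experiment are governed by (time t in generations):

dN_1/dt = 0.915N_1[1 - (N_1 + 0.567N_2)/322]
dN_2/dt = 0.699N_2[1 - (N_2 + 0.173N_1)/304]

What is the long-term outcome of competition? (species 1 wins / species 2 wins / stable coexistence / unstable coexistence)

Compare the nullcline intercepts: K1/α12 = 322/0.567 = 568 > K2 = 304; K2/α21 = 304/0.173 = 1760 > K1 = 322.
Since both inequalities hold, each species can invade when rare, so the interior equilibrium is stable.

stable coexistence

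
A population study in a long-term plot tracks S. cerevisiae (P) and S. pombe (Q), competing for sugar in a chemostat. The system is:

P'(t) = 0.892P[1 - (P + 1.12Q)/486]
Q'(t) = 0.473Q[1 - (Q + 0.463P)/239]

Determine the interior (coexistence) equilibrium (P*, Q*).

P* ≈ 453, Q* ≈ 29

Setting both brackets to zero gives the nullclines P + 1.12Q = 486 and 0.463P + Q = 239.
Substituting Q = 239 - 0.463P into the first: P(1 - 1.12·0.463) = 486 - 1.12·239.
So P* = 218/0.481 = 453, and then Q* = 239 - 0.463·453 = 29.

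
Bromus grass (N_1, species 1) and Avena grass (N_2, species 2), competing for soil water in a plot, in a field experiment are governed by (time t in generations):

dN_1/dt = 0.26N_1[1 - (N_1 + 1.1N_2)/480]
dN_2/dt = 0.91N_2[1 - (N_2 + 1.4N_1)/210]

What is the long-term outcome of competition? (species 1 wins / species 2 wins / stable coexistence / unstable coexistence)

species 1 excludes species 2

Compare the nullcline intercepts: K1/α12 = 480/1.1 = 436 > K2 = 210; K2/α21 = 210/1.4 = 150 < K1 = 480.
Since the inequalities point opposite ways, species 1 can invade but species 2 cannot.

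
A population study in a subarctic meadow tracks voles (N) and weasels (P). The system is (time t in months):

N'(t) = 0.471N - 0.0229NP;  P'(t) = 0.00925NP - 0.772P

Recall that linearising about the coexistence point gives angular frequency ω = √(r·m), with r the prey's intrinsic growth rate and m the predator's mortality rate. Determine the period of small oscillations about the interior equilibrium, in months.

T ≈ 10.4 months

Here r = 0.471 and m = 0.772, so r·m = 0.364.
ω = √0.364 = 0.603 per month, hence T = 2π/ω ≈ 10.4 months.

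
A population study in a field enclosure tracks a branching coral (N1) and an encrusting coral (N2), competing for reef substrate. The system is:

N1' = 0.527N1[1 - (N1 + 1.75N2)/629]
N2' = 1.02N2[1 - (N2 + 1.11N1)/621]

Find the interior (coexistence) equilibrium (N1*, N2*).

Setting both brackets to zero gives the nullclines N1 + 1.75N2 = 629 and 1.11N1 + N2 = 621.
Substituting N2 = 621 - 1.11N1 into the first: N1(1 - 1.75·1.11) = 629 - 1.75·621.
So N1* = -458/-0.943 = 486, and then N2* = 621 - 1.11·486 = 81.9.

N1* ≈ 486, N2* ≈ 81.9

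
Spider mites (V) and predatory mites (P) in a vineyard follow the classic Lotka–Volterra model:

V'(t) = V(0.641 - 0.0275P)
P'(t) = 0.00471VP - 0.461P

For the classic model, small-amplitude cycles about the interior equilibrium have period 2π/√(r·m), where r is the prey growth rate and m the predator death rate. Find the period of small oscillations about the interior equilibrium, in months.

T ≈ 11.6 months

Here r = 0.641 and m = 0.461, so r·m = 0.296.
ω = √0.296 = 0.544 per month, hence T = 2π/ω ≈ 11.6 months.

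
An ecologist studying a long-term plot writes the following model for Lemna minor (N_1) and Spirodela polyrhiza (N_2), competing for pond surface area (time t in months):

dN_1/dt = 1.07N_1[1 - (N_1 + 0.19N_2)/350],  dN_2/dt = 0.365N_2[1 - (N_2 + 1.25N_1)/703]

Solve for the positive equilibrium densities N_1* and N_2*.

N_1* ≈ 284, N_2* ≈ 348

Setting both brackets to zero gives the nullclines N_1 + 0.19N_2 = 350 and 1.25N_1 + N_2 = 703.
Substituting N_2 = 703 - 1.25N_1 into the first: N_1(1 - 0.19·1.25) = 350 - 0.19·703.
So N_1* = 216/0.762 = 284, and then N_2* = 703 - 1.25·284 = 348.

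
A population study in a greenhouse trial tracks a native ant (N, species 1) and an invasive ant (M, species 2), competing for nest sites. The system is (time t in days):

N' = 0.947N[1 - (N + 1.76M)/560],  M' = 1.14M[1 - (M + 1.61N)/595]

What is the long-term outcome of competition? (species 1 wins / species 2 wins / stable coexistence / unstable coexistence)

Compare the nullcline intercepts: K1/α12 = 560/1.76 = 318 < K2 = 595; K2/α21 = 595/1.61 = 370 < K1 = 560.
Since both are reversed, neither can invade when rare; the interior point is a saddle.

unstable coexistence (outcome depends on initial conditions)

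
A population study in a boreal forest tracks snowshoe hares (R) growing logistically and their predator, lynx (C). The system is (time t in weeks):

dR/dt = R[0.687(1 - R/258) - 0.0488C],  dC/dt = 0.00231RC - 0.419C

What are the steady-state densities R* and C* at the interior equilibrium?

From dC/dt = 0 with C > 0: 0.00231R* = 0.419, so R* = 181.
Substitute into dR/dt = 0: 0.687(1 - 181/258) = 0.0488C*.
The bracket is 0.297, giving C* = 0.204/0.0488 = 4.18.

R* ≈ 181, C* ≈ 4.18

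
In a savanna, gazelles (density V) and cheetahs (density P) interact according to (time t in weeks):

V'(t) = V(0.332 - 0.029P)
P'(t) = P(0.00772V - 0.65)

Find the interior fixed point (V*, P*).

Set dP/dt = 0 with P > 0: 0.00772V - 0.65 = 0, so V* = 0.65/0.00772 = 84.2.
Set dV/dt = 0 with V > 0: 0.332 - 0.029P = 0, so P* = 0.332/0.029 = 11.4.

V* ≈ 84.2, P* ≈ 11.4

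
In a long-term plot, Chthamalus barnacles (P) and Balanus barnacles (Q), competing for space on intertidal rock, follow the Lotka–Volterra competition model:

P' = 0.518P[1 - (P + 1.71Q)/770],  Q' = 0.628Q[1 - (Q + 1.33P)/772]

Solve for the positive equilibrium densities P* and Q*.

Setting both brackets to zero gives the nullclines P + 1.71Q = 770 and 1.33P + Q = 772.
Substituting Q = 772 - 1.33P into the first: P(1 - 1.71·1.33) = 770 - 1.71·772.
So P* = -550/-1.27 = 432, and then Q* = 772 - 1.33·432 = 198.

P* ≈ 432, Q* ≈ 198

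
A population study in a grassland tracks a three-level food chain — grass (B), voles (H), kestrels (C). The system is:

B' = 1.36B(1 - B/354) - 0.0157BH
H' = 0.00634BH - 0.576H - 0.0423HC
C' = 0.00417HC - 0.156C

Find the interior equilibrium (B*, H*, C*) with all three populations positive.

From dC/dt = 0: 0.00417H* = 0.156, so H* = 37.4.
From dB/dt = 0: 1.36(1 - B*/354) = 0.0157·37.4, giving B* = 354·(1 - 0.432) = 201.
From dH/dt = 0: 0.00634·201 - 0.576 = 0.0423C*, so C* = 0.699/0.0423 = 16.5.

B* ≈ 201, H* ≈ 37.4, C* ≈ 16.5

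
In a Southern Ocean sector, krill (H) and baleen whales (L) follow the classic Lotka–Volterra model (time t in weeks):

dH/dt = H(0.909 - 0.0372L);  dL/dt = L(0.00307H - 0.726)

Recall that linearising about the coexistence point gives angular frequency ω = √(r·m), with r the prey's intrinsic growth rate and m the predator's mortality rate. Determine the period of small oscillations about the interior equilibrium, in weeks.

Here r = 0.909 and m = 0.726, so r·m = 0.66.
ω = √0.66 = 0.812 per week, hence T = 2π/ω ≈ 7.73 weeks.

T ≈ 7.73 weeks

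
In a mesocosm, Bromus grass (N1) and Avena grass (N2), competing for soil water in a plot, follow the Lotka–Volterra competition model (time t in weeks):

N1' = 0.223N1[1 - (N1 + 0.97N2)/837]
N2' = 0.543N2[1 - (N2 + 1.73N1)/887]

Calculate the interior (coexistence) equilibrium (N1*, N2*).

Setting both brackets to zero gives the nullclines N1 + 0.97N2 = 837 and 1.73N1 + N2 = 887.
Substituting N2 = 887 - 1.73N1 into the first: N1(1 - 0.97·1.73) = 837 - 0.97·887.
So N1* = -23.4/-0.678 = 34.5, and then N2* = 887 - 1.73·34.5 = 827.

N1* ≈ 34.5, N2* ≈ 827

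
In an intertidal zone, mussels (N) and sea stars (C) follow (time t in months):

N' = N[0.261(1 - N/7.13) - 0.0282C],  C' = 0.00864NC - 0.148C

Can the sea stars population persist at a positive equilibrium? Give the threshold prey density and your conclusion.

Threshold N = 17.1; K < 17.1, so no, the predator goes extinct.

The predator equation gives dC/dt > 0 only when N > 0.148/0.00864 = 17.1.
Without the predator, N → K = 7.13. Since 7.13 < 17.1, the predator cannot invade.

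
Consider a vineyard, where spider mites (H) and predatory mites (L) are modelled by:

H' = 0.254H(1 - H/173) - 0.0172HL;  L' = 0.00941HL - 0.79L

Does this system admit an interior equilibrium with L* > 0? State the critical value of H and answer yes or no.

The predator equation gives dL/dt > 0 only when H > 0.79/0.00941 = 84.
Without the predator, H → K = 173. Since 173 > 84, the predator can invade and persist.

Threshold H = 84; K > 84, so yes, the predator persists.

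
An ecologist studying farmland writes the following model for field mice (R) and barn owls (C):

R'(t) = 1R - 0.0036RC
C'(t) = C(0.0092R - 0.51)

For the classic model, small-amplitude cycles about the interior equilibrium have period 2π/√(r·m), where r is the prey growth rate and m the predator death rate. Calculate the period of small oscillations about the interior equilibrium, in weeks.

T ≈ 8.8 weeks

Here r = 1 and m = 0.51, so r·m = 0.51.
ω = √0.51 = 0.714 per week, hence T = 2π/ω ≈ 8.8 weeks.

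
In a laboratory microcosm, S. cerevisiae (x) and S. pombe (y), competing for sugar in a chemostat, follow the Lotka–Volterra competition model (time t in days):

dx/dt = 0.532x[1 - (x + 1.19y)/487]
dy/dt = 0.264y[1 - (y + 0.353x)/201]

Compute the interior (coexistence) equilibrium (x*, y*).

Setting both brackets to zero gives the nullclines x + 1.19y = 487 and 0.353x + y = 201.
Substituting y = 201 - 0.353x into the first: x(1 - 1.19·0.353) = 487 - 1.19·201.
So x* = 248/0.58 = 427, and then y* = 201 - 0.353·427 = 50.2.

x* ≈ 427, y* ≈ 50.2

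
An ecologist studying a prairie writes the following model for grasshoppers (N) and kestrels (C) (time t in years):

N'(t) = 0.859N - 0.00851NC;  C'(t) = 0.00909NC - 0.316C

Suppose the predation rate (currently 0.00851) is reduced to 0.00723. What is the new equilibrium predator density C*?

C* ≈ 119

At the interior fixed point, setting dN/dt = 0 with N > 0 fixes C* = (prey growth rate)/(NC coefficient) — independent of the other coefficients.
With the change, C* = 0.859/0.00723 = 119; it rises from 101.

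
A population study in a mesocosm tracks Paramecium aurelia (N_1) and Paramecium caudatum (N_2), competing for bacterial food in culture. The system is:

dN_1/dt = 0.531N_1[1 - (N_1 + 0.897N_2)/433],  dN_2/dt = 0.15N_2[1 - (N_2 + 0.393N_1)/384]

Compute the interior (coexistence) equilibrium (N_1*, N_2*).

N_1* ≈ 137, N_2* ≈ 330

Setting both brackets to zero gives the nullclines N_1 + 0.897N_2 = 433 and 0.393N_1 + N_2 = 384.
Substituting N_2 = 384 - 0.393N_1 into the first: N_1(1 - 0.897·0.393) = 433 - 0.897·384.
So N_1* = 88.6/0.647 = 137, and then N_2* = 384 - 0.393·137 = 330.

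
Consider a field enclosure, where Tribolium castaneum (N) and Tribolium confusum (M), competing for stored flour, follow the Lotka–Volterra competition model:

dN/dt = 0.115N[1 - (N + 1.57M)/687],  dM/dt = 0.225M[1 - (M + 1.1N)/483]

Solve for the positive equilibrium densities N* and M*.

N* ≈ 98.1, M* ≈ 375

Setting both brackets to zero gives the nullclines N + 1.57M = 687 and 1.1N + M = 483.
Substituting M = 483 - 1.1N into the first: N(1 - 1.57·1.1) = 687 - 1.57·483.
So N* = -71.3/-0.727 = 98.1, and then M* = 483 - 1.1·98.1 = 375.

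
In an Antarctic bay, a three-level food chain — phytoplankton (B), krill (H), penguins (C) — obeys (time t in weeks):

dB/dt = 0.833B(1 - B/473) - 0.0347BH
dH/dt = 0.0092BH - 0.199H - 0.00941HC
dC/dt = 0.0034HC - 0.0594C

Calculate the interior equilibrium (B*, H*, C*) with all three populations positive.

B* ≈ 129, H* ≈ 17.5, C* ≈ 105

From dC/dt = 0: 0.0034H* = 0.0594, so H* = 17.5.
From dB/dt = 0: 0.833(1 - B*/473) = 0.0347·17.5, giving B* = 473·(1 - 0.728) = 129.
From dH/dt = 0: 0.0092·129 - 0.199 = 0.00941C*, so C* = 0.986/0.00941 = 105.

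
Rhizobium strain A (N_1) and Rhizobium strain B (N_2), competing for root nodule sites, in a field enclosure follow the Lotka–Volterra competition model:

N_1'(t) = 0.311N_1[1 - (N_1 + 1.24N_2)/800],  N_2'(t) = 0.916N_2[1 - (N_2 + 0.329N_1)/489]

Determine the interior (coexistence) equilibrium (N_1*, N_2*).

N_1* ≈ 327, N_2* ≈ 381

Setting both brackets to zero gives the nullclines N_1 + 1.24N_2 = 800 and 0.329N_1 + N_2 = 489.
Substituting N_2 = 489 - 0.329N_1 into the first: N_1(1 - 1.24·0.329) = 800 - 1.24·489.
So N_1* = 194/0.592 = 327, and then N_2* = 489 - 0.329·327 = 381.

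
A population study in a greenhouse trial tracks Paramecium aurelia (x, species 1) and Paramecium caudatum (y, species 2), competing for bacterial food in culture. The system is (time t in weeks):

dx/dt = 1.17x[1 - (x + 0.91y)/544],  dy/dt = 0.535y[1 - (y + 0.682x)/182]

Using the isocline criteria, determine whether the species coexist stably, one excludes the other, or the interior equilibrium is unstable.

Compare the nullcline intercepts: K1/α12 = 544/0.91 = 598 > K2 = 182; K2/α21 = 182/0.682 = 267 < K1 = 544.
Since the inequalities point opposite ways, species 1 can invade but species 2 cannot.

species 1 excludes species 2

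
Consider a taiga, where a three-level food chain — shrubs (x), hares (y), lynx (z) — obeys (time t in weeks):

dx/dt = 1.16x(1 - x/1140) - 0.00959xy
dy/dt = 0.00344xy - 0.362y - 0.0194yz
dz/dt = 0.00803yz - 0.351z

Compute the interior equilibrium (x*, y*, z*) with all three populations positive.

From dz/dt = 0: 0.00803y* = 0.351, so y* = 43.7.
From dx/dt = 0: 1.16(1 - x*/1140) = 0.00959·43.7, giving x* = 1140·(1 - 0.361) = 728.
From dy/dt = 0: 0.00344·728 - 0.362 = 0.0194z*, so z* = 2.14/0.0194 = 110.

x* ≈ 728, y* ≈ 43.7, z* ≈ 110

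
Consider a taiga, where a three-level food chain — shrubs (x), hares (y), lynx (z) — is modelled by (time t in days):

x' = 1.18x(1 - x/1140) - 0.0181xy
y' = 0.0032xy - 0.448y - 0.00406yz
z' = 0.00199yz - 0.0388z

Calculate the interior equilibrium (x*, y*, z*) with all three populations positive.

x* ≈ 799, y* ≈ 19.5, z* ≈ 519

From dz/dt = 0: 0.00199y* = 0.0388, so y* = 19.5.
From dx/dt = 0: 1.18(1 - x*/1140) = 0.0181·19.5, giving x* = 1140·(1 - 0.299) = 799.
From dy/dt = 0: 0.0032·799 - 0.448 = 0.00406z*, so z* = 2.11/0.00406 = 519.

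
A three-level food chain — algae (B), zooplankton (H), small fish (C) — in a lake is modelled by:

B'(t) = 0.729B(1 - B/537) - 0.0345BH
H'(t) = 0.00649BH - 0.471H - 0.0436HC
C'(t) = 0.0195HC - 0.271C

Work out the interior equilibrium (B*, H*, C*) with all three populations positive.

B* ≈ 184, H* ≈ 13.9, C* ≈ 16.6

From dC/dt = 0: 0.0195H* = 0.271, so H* = 13.9.
From dB/dt = 0: 0.729(1 - B*/537) = 0.0345·13.9, giving B* = 537·(1 - 0.658) = 184.
From dH/dt = 0: 0.00649·184 - 0.471 = 0.0436C*, so C* = 0.722/0.0436 = 16.6.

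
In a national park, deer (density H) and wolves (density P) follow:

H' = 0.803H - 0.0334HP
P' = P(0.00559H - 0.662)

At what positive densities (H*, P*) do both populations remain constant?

H* ≈ 118, P* ≈ 24

Set dP/dt = 0 with P > 0: 0.00559H - 0.662 = 0, so H* = 0.662/0.00559 = 118.
Set dH/dt = 0 with H > 0: 0.803 - 0.0334P = 0, so P* = 0.803/0.0334 = 24.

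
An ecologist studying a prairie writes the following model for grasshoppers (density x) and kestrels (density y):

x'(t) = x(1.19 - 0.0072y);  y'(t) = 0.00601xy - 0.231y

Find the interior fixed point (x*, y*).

x* ≈ 38.4, y* ≈ 165

Set dy/dt = 0 with y > 0: 0.00601x - 0.231 = 0, so x* = 0.231/0.00601 = 38.4.
Set dx/dt = 0 with x > 0: 1.19 - 0.0072y = 0, so y* = 1.19/0.0072 = 165.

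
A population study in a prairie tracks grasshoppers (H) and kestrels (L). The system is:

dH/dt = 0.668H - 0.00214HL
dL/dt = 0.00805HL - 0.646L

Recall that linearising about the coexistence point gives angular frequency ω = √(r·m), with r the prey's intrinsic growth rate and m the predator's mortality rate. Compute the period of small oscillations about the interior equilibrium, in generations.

Here r = 0.668 and m = 0.646, so r·m = 0.432.
ω = √0.432 = 0.657 per generation, hence T = 2π/ω ≈ 9.56 generations.

T ≈ 9.56 generations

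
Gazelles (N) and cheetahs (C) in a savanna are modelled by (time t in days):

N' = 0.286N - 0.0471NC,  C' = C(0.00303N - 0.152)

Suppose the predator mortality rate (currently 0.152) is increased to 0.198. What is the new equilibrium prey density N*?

N* ≈ 65.3

At the interior fixed point, setting dC/dt = 0 with C > 0 fixes N* = (predator death rate)/(NC coefficient) — independent of the other coefficients.
With the change, N* = 0.198/0.00303 = 65.3; it rises from 50.2.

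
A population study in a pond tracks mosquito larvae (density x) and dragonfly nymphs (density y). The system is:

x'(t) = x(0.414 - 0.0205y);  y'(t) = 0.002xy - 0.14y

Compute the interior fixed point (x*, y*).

x* ≈ 70, y* ≈ 20.2

Set dy/dt = 0 with y > 0: 0.002x - 0.14 = 0, so x* = 0.14/0.002 = 70.
Set dx/dt = 0 with x > 0: 0.414 - 0.0205y = 0, so y* = 0.414/0.0205 = 20.2.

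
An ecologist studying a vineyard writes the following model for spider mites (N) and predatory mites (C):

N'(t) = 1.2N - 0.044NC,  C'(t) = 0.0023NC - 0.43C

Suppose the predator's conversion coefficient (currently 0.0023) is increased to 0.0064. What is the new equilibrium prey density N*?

At the interior fixed point, setting dC/dt = 0 with C > 0 fixes N* = (predator death rate)/(NC coefficient) — independent of the other coefficients.
With the change, N* = 0.43/0.0064 = 67.2; it falls from 187.

N* ≈ 67.2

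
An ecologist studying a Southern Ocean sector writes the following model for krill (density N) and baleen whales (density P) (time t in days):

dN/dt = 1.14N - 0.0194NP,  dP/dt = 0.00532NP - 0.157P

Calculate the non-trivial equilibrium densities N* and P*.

Set dP/dt = 0 with P > 0: 0.00532N - 0.157 = 0, so N* = 0.157/0.00532 = 29.5.
Set dN/dt = 0 with N > 0: 1.14 - 0.0194P = 0, so P* = 1.14/0.0194 = 58.8.

N* ≈ 29.5, P* ≈ 58.8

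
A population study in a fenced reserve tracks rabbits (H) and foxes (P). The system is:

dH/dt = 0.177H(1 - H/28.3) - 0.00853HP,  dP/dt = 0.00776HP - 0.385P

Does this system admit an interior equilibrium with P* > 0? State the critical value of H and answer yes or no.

The predator equation gives dP/dt > 0 only when H > 0.385/0.00776 = 49.6.
Without the predator, H → K = 28.3. Since 28.3 < 49.6, the predator cannot invade.

Threshold H = 49.6; K < 49.6, so no, the predator goes extinct.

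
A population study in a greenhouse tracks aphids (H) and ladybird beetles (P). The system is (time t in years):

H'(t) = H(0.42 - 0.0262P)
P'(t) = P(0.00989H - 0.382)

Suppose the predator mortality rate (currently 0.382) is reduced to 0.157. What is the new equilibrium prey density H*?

H* ≈ 15.9

At the interior fixed point, setting dP/dt = 0 with P > 0 fixes H* = (predator death rate)/(HP coefficient) — independent of the other coefficients.
With the change, H* = 0.157/0.00989 = 15.9; it falls from 38.6.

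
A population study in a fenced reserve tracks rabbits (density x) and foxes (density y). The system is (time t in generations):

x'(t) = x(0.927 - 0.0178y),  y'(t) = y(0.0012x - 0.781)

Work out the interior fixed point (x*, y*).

x* ≈ 651, y* ≈ 52.1

Set dy/dt = 0 with y > 0: 0.0012x - 0.781 = 0, so x* = 0.781/0.0012 = 651.
Set dx/dt = 0 with x > 0: 0.927 - 0.0178y = 0, so y* = 0.927/0.0178 = 52.1.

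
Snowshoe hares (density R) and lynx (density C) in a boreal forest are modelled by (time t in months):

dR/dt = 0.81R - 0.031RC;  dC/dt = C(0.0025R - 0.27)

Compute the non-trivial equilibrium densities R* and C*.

Set dC/dt = 0 with C > 0: 0.0025R - 0.27 = 0, so R* = 0.27/0.0025 = 108.
Set dR/dt = 0 with R > 0: 0.81 - 0.031C = 0, so C* = 0.81/0.031 = 26.1.

R* ≈ 108, C* ≈ 26.1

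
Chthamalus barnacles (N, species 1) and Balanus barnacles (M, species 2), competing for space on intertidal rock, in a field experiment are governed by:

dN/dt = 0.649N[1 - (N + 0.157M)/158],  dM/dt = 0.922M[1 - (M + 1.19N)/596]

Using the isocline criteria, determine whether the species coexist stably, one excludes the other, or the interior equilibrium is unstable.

stable coexistence

Compare the nullcline intercepts: K1/α12 = 158/0.157 = 1010 > K2 = 596; K2/α21 = 596/1.19 = 501 > K1 = 158.
Since both inequalities hold, each species can invade when rare, so the interior equilibrium is stable.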